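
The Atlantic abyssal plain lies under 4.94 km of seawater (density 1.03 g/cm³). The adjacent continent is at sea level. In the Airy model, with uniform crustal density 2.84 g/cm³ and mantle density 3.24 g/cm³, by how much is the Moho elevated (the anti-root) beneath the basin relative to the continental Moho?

22.4 km

Isostatic balance requires: replacing crust with seawater at the top is compensated by replacing crust with mantle at the base: d (ρ_c − ρ_w) = a (ρ_m − ρ_c).
a = d (ρ_c − ρ_w)/(ρ_m − ρ_c) = 4.94 km × 1.81/0.4 = 22.4 km.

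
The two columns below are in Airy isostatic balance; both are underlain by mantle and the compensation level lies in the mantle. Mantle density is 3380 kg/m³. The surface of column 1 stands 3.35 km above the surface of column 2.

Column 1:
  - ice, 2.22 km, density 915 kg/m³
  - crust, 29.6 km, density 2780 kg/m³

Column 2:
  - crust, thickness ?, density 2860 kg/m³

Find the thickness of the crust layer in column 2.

Take the compensation level at the base of the deeper column (depth z_c below the surface of column 1) and equate Σ ρ_i t_i down to z_c; mantle fills any gap and the z_c terms cancel.
Column 1: 2.22×915 + 29.6×2780 + (z_c − 31.82)×3380
Column 2: 3.35×0 + x×2860 + (z_c − 3.35 − 0 − x)×3380
The z_c×3380 term appears on both sides and cancels. Collect the known terms of each column as K = Σ(ρt)_known − 3380 × (depth of known layers): K_1 = 84319.3 − 3380×31.82 = −23232.3; K_2 = 0 − 3380×(3.35 + 0) = −11323.
Balance: K_1 = K_2 − x×(3380 − 2860), so x = (K_2 − K_1)/(3380 − 2860) = 11909.3/520 = 22.9 km.

22.9 km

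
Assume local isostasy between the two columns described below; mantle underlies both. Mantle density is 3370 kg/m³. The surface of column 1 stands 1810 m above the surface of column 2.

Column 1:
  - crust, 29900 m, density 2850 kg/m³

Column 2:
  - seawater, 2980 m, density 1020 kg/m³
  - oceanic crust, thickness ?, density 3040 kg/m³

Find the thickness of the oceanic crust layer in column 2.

Take the compensation level at the base of the deeper column (depth z_c below the surface of column 1) and equate Σ ρ_i t_i down to z_c; mantle fills any gap and the z_c terms cancel.
Column 1: 29900×2850 + (z_c − 29900)×3370
Column 2: 1810×0 + 2980×1020 + x×3040 + (z_c − 1810 − 2980 − x)×3370
The z_c×3370 term appears on both sides and cancels. Collect the known terms of each column as K = Σ(ρt)_known − 3370 × (depth of known layers): K_1 = 85215000 − 3370×29900 = −15548000; K_2 = 3039600 − 3370×(1810 + 2980) = −13102700.
Balance: K_1 = K_2 − x×(3370 − 3040), so x = (K_2 − K_1)/(3370 − 3040) = 2445300/330 = 7410 m.

7410 m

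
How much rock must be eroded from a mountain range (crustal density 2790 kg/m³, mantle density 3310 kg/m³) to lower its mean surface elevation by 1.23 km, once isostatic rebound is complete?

7.83 km

Net drop Δ = e − u = e − e ρ_c/ρ_m = e (ρ_m − ρ_c)/ρ_m.
e = Δ ρ_m/(ρ_m − ρ_c) = 1.23 km × 3310/520 = 7.83 km.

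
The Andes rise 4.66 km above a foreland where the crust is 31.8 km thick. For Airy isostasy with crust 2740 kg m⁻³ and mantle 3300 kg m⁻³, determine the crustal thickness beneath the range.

Root depth r = h ρ_c / (ρ_m − ρ_c) = 4.66 km × 2740 / 560 = 22.8 km.
Total thickness = T + h + r = 31.8 km + 4.66 km + 22.8 km = 59.3 km.

59.3 km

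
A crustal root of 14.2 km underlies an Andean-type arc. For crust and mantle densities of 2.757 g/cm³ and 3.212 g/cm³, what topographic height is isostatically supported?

Isostatic balance requires: ρ_c h = (ρ_m − ρ_c) r.
h = r (ρ_m − ρ_c) / ρ_c = 14.2 km × (3.212 − 2.757) / 2.757 = 2.34 km.

2.34 km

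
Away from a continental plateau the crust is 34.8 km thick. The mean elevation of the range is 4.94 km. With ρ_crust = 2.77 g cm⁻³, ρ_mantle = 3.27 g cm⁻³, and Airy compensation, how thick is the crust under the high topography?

Root depth r = h ρ_c / (ρ_m − ρ_c) = 4.94 km × 2.77 / 0.5 = 27.37 km.
Total thickness = T + h + r = 34.8 km + 4.94 km + 27.37 km = 67.1 km.

67.1 km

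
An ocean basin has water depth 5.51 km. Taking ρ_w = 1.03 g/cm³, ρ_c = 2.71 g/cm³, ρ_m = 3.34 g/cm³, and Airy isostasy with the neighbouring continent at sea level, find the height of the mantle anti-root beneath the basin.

14.7 km

In Airy isostatic equilibrium: replacing crust with seawater at the top is compensated by replacing crust with mantle at the base: d (ρ_c − ρ_w) = a (ρ_m − ρ_c).
a = d (ρ_c − ρ_w)/(ρ_m − ρ_c) = 5.51 km × 1.68/0.63 = 14.7 km.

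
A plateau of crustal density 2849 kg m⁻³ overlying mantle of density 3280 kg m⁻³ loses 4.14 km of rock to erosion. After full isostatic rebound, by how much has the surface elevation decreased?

Rebound u = e ρ_c/ρ_m = 4.14 km × 2849/3280 = 3.596 km.
Net surface drop = e − u = 4.14 km − 3.596 km = e (ρ_m − ρ_c)/ρ_m = 0.544 km.

0.544 km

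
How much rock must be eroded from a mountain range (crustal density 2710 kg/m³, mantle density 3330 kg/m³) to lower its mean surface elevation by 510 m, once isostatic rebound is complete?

Net drop Δ = e − u = e − e ρ_c/ρ_m = e (ρ_m − ρ_c)/ρ_m.
e = Δ ρ_m/(ρ_m − ρ_c) = 510 m × 3330/620 = 2740 m.

2740 m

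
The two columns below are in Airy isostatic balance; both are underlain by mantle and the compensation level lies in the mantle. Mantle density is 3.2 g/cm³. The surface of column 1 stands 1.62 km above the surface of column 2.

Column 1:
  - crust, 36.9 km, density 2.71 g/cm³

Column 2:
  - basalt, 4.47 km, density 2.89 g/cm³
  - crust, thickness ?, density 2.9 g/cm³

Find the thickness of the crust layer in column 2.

38.4 km

Take the compensation level at the base of the deeper column (depth z_c below the surface of column 1) and equate Σ ρ_i t_i down to z_c; mantle fills any gap and the z_c terms cancel.
Column 1: 36.9×2.71 + (z_c − 36.9)×3.2
Column 2: 1.62×0 + 4.47×2.89 + x×2.9 + (z_c − 1.62 − 4.47 − x)×3.2
The z_c×3.2 term appears on both sides and cancels. Collect the known terms of each column as K = Σ(ρt)_known − 3.2 × (depth of known layers): K_1 = 99.999 − 3.2×36.9 = −18.081; K_2 = 12.9183 − 3.2×(1.62 + 4.47) = −6.5697.
Balance: K_1 = K_2 − x×(3.2 − 2.9), so x = (K_2 − K_1)/(3.2 − 2.9) = 11.5113/0.3 = 38.4 km.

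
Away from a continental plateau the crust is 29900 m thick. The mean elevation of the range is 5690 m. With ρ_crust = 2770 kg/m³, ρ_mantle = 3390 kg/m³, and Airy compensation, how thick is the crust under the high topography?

61000 m

Root depth r = h ρ_c / (ρ_m − ρ_c) = 5690 m × 2770 / 620 = 25420 m.
Total thickness = T + h + r = 29900 m + 5690 m + 25420 m = 61000 m.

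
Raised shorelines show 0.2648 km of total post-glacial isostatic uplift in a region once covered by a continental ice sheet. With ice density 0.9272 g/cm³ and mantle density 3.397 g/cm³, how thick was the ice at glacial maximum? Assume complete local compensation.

u = t ρ_ice/ρ_m → t = u ρ_m/ρ_ice = 0.2648 km × 3.397/0.9272 = 0.97 km.

0.97 km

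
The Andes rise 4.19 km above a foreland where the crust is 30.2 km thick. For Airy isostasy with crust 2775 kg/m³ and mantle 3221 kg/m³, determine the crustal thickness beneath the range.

60.5 km

Root depth r = h ρ_c / (ρ_m − ρ_c) = 4.19 km × 2775 / 446 = 26.07 km.
Total thickness = T + h + r = 30.2 km + 4.19 km + 26.07 km = 60.5 km.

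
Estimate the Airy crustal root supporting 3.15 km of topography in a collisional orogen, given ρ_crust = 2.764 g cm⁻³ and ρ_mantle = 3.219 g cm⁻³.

19.1 km

For local isostatic compensation: the weight of the topography is balanced by the buoyancy of the root, ρ_c h = (ρ_m − ρ_c) r.
r = h · ρ_c / (ρ_m − ρ_c) = 3.15 km × 2.764 / (3.219 − 2.764) = 19.1 km.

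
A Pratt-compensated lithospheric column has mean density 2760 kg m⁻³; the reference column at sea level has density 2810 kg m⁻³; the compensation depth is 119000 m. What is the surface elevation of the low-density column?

ρ_ref D = ρ (D + h) → h = D (ρ_ref − ρ)/ρ.
h = 119000 m × (2810 − 2760)/2760 = 2160 m.

2160 m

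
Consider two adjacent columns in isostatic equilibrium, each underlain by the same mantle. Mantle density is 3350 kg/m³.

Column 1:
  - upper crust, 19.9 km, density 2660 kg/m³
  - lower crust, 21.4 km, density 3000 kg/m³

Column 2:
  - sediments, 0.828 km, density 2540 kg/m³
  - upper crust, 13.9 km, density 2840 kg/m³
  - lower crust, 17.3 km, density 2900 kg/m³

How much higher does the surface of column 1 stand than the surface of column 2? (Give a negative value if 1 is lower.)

For any compensation level in the mantle, the mantle terms cancel and isostasy reduces to e = (Σt_1 − Σt_2) − (Σ(ρt)_1 − Σ(ρt)_2) / ρ_m.
Σt_1 = 41.3 km; Σt_2 = 32.028 km; Σ(ρt)_1 = 117134; Σ(ρt)_2 = 91749.12 (in km·kg/m³).
e = (41.3 − 32.028) − (117134 − 91749.12) / 3350 = 1.69 km.

1.69 km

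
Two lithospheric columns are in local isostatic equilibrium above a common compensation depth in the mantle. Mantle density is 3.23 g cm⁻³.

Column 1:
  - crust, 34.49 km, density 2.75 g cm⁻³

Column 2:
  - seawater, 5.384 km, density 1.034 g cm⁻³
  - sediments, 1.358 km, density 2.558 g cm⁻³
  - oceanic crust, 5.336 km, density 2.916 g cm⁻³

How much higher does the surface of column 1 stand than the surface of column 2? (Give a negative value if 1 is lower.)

For any compensation level in the mantle, the mantle terms cancel and isostasy reduces to e = (Σt_1 − Σt_2) − (Σ(ρt)_1 − Σ(ρt)_2) / ρ_m.
Σt_1 = 34.49 km; Σt_2 = 12.078 km; Σ(ρt)_1 = 94.8475; Σ(ρt)_2 = 24.600596 (in km·g cm⁻³).
e = (34.49 − 12.078) − (94.8475 − 24.600596) / 3.23 = 0.664 km.

0.664 km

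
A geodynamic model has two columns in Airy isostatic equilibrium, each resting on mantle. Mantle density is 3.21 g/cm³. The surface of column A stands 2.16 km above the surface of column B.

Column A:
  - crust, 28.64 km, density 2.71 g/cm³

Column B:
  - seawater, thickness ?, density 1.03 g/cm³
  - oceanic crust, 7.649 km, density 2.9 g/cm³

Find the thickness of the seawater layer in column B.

Take the compensation level at the base of the deeper column (depth z_c below the surface of column A) and equate Σ ρ_i t_i down to z_c; mantle fills any gap and the z_c terms cancel.
Column A: 28.64×2.71 + (z_c − 28.64)×3.21
Column B: 2.16×0 + x×1.03 + 7.649×2.9 + (z_c − 2.16 − 7.649 − x)×3.21
The z_c×3.21 term appears on both sides and cancels. Collect the known terms of each column as K = Σ(ρt)_known − 3.21 × (depth of known layers): K_A = 77.6144 − 3.21×28.64 = −14.32; K_B = 22.1821 − 3.21×(2.16 + 7.649) = −9.30479.
Balance: K_A = K_B − x×(3.21 − 1.03), so x = (K_B − K_A)/(3.21 − 1.03) = 5.01521/2.18 = 2.3 km.

2.3 km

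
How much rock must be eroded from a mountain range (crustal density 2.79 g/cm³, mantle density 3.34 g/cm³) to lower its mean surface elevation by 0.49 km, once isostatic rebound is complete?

Net drop Δ = e − u = e − e ρ_c/ρ_m = e (ρ_m − ρ_c)/ρ_m.
e = Δ ρ_m/(ρ_m − ρ_c) = 0.49 km × 3.34/0.55 = 2.98 km.

2.98 km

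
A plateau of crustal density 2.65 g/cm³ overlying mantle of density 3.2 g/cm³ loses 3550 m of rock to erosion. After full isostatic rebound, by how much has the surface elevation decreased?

Rebound u = e ρ_c/ρ_m = 3550 m × 2.65/3.2 = 2940 m.
Net surface drop = e − u = 3550 m − 2940 m = e (ρ_m − ρ_c)/ρ_m = 610 m.

610 m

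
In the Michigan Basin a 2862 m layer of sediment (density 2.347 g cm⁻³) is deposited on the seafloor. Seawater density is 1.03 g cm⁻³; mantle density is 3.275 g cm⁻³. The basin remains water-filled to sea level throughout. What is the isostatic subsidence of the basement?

1680 m

Submarine loading: the sediment displaces seawater, and the subsidence is in turn flooded, so s (ρ_m − ρ_w) = t (ρ_sed − ρ_w).
s = 2862 m × (2.347 − 1.03) / (3.275 − 1.03) = 1680 m.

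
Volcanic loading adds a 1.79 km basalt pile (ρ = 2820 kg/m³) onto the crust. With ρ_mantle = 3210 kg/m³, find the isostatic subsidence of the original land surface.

1.57 km

Subaerial loading: s = t ρ_load / ρ_m.
s = 1.79 km × 2820/3210 = 1.57 km.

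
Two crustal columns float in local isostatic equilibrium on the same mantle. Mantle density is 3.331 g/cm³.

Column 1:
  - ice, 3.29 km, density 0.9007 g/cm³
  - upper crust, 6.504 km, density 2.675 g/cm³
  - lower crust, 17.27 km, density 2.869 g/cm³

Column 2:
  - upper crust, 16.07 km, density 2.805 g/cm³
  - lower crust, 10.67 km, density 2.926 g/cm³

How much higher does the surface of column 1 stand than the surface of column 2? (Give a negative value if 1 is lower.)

For any compensation level in the mantle, the mantle terms cancel and isostasy reduces to e = (Σt_1 − Σt_2) − (Σ(ρt)_1 − Σ(ρt)_2) / ρ_m.
Σt_1 = 27.064 km; Σt_2 = 26.74 km; Σ(ρt)_1 = 69.909133; Σ(ρt)_2 = 76.29677 (in km·g/cm³).
e = (27.064 − 26.74) − (69.909133 − 76.29677) / 3.331 = 2.24 km.

2.24 km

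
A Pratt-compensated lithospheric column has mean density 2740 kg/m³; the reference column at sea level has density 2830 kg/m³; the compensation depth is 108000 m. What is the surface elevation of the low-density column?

ρ_ref D = ρ (D + h) → h = D (ρ_ref − ρ)/ρ.
h = 108000 m × (2830 − 2740)/2740 = 3550 m.

3550 m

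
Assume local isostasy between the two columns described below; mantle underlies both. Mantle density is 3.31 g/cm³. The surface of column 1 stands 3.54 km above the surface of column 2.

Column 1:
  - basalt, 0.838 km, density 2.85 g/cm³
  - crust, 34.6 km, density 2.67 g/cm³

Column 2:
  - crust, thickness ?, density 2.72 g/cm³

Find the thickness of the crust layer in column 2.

Take the compensation level at the base of the deeper column (depth z_c below the surface of column 1) and equate Σ ρ_i t_i down to z_c; mantle fills any gap and the z_c terms cancel.
Column 1: 0.838×2.85 + 34.6×2.67 + (z_c − 35.438)×3.31
Column 2: 3.54×0 + x×2.72 + (z_c − 3.54 − 0 − x)×3.31
The z_c×3.31 term appears on both sides and cancels. Collect the known terms of each column as K = Σ(ρt)_known − 3.31 × (depth of known layers): K_1 = 94.7703 − 3.31×35.438 = −22.52948; K_2 = 0 − 3.31×(3.54 + 0) = −11.7174.
Balance: K_1 = K_2 − x×(3.31 − 2.72), so x = (K_2 − K_1)/(3.31 − 2.72) = 10.8121/0.59 = 18.3 km.

18.3 km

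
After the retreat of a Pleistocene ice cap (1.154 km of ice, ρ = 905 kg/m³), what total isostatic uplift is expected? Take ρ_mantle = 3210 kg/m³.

0.325 km

Removing the load lets mantle flow back in; uplift u satisfies ρ_ice t = ρ_m u.
u = t ρ_ice/ρ_m = 1.154 km × 905/3210 = 0.325 km.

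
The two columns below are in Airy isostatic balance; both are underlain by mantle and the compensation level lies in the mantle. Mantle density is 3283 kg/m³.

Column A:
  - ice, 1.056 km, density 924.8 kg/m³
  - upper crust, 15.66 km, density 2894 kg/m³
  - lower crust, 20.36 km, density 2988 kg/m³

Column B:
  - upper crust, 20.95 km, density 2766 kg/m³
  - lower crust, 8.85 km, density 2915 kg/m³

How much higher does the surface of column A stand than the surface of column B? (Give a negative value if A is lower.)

0.152 km

For any compensation level in the mantle, the mantle terms cancel and isostasy reduces to e = (Σt_A − Σt_B) − (Σ(ρt)_A − Σ(ρt)_B) / ρ_m.
Σt_A = 37.076 km; Σt_B = 29.8 km; Σ(ρt)_A = 107132.309; Σ(ρt)_B = 83745.45 (in km·kg/m³).
e = (37.076 − 29.8) − (107132.309 − 83745.45) / 3283 = 0.152 km.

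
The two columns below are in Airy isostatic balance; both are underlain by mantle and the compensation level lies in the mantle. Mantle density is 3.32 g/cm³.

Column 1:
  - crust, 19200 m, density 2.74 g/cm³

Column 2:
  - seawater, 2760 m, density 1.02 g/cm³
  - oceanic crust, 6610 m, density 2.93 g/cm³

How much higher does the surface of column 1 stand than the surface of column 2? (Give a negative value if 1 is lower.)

666 m

For any compensation level in the mantle, the mantle terms cancel and isostasy reduces to e = (Σt_1 − Σt_2) − (Σ(ρt)_1 − Σ(ρt)_2) / ρ_m.
Σt_1 = 19200 m; Σt_2 = 9370 m; Σ(ρt)_1 = 52608; Σ(ρt)_2 = 22182.5 (in m·g/cm³).
e = (19200 − 9370) − (52608 − 22182.5) / 3.32 = 666 m.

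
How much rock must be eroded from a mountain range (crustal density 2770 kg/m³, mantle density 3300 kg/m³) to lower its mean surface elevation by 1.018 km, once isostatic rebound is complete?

6.34 km

Net drop Δ = e − u = e − e ρ_c/ρ_m = e (ρ_m − ρ_c)/ρ_m.
e = Δ ρ_m/(ρ_m − ρ_c) = 1.018 km × 3300/530 = 6.34 km.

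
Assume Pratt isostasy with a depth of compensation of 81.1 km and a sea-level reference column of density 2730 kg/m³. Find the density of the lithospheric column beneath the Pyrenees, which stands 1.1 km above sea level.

Pratt balance: ρ_ref D = ρ (D + h).
ρ = ρ_ref D/(D + h) = 2730 × 81.1 km/(81.1 km + 1.1 km) = 2690 kg/m³.

2690 kg/m³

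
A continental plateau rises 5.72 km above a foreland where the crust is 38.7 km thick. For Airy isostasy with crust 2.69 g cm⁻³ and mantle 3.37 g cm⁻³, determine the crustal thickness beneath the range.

Root depth r = h ρ_c / (ρ_m − ρ_c) = 5.72 km × 2.69 / 0.68 = 22.63 km.
Total thickness = T + h + r = 38.7 km + 5.72 km + 22.63 km = 67 km.

67 km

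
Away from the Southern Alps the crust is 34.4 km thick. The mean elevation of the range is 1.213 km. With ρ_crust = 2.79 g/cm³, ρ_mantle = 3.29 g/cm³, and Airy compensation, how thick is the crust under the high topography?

Root depth r = h ρ_c / (ρ_m − ρ_c) = 1.213 km × 2.79 / 0.5 = 6.769 km.
Total thickness = T + h + r = 34.4 km + 1.213 km + 6.769 km = 42.4 km.

42.4 km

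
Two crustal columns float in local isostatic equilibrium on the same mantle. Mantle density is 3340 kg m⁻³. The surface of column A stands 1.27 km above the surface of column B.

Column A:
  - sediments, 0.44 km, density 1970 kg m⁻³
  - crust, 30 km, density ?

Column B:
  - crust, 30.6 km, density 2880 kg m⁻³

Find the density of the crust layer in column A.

2750 kg m⁻³

Take the compensation level at the base of the deeper column (depth z_c below the surface of column A) and equate Σ ρ_i t_i down to z_c; mantle fills any gap and the z_c terms cancel.
Column A: 0.44×1970 + 30×ρ + (z_c − 30.44)×3340
Column B: 1.27×0 + 30.6×2880 + (z_c − 1.27 − 30.6)×3340
The z_c×3340 term appears on both sides and cancels. Collect the known terms of each column as K = Σ(ρt)_known − 3340 × (depth of known layers): K_A = 866.8 − 3340×30.44 = −100802.8; K_B = 88128 − 3340×(1.27 + 30.6) = −18317.8.
Balance: K_A + 30×ρ = K_B, so ρ = (K_B − K_A)/30 = 82485/30 = 2750 kg m⁻³.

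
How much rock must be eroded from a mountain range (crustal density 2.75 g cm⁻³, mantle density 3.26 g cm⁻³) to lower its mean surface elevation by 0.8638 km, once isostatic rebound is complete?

Net drop Δ = e − u = e − e ρ_c/ρ_m = e (ρ_m − ρ_c)/ρ_m.
e = Δ ρ_m/(ρ_m − ρ_c) = 0.8638 km × 3.26/0.51 = 5.52 km.

5.52 km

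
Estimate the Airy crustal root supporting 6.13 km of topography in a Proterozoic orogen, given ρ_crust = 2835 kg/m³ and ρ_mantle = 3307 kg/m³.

36.8 km

For local isostatic compensation: the weight of the topography is balanced by the buoyancy of the root, ρ_c h = (ρ_m − ρ_c) r.
r = h · ρ_c / (ρ_m − ρ_c) = 6.13 km × 2835 / (3307 − 2835) = 36.8 km.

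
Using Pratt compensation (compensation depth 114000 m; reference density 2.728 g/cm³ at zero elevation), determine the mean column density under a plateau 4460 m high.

Pratt balance: ρ_ref D = ρ (D + h).
ρ = ρ_ref D/(D + h) = 2.728 × 114000 m/(114000 m + 4460 m) = 2.63 g/cm³.

2.63 g/cm³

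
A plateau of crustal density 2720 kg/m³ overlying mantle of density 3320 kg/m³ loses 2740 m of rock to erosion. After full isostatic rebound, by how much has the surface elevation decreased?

495 m

Rebound u = e ρ_c/ρ_m = 2740 m × 2720/3320 = 2245 m.
Net surface drop = e − u = 2740 m − 2245 m = e (ρ_m − ρ_c)/ρ_m = 495 m.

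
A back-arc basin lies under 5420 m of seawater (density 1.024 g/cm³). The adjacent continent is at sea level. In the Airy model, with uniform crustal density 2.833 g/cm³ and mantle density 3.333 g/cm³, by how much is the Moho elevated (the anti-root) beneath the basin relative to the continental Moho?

For local isostatic compensation: replacing crust with seawater at the top is compensated by replacing crust with mantle at the base: d (ρ_c − ρ_w) = a (ρ_m − ρ_c).
a = d (ρ_c − ρ_w)/(ρ_m − ρ_c) = 5420 m × 1.809/0.5 = 19600 m.

19600 m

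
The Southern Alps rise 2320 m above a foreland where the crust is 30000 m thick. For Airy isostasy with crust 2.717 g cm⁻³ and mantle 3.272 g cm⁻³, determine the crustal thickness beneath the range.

Root depth r = h ρ_c / (ρ_m − ρ_c) = 2320 m × 2.717 / 0.555 = 11360 m.
Total thickness = T + h + r = 30000 m + 2320 m + 11360 m = 43700 m.

43700 m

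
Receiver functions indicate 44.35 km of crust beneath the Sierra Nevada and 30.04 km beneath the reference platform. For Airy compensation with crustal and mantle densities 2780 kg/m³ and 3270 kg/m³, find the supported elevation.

Excess crust Δ = 44.35 km − 30.04 km = 14.31 km, split between elevation h and root r with h + r = Δ.
Airy balance ρ_c h = (ρ_m − ρ_c) r gives r = h ρ_c/(ρ_m − ρ_c), so h (1 + ρ_c/(ρ_m − ρ_c)) = Δ, i.e. h = Δ (ρ_m − ρ_c)/ρ_m.
h = 14.31 km × 490/3270 = 2.14 km.

2.14 km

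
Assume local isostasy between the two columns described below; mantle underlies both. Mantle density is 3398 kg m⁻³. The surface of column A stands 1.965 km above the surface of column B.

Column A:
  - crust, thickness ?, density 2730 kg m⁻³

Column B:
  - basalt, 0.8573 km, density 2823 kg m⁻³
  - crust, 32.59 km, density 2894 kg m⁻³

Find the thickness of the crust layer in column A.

Take the compensation level at the base of the deeper column (depth z_c below the surface of column A) and equate Σ ρ_i t_i down to z_c; mantle fills any gap and the z_c terms cancel.
Column A: x×2730 + (z_c − 0 − x)×3398
Column B: 1.965×0 + 0.8573×2823 + 32.59×2894 + (z_c − 1.965 − 33.4473)×3398
The z_c×3398 term appears on both sides and cancels. Collect the known terms of each column as K = Σ(ρt)_known − 3398 × (depth of known layers): K_A = 0 − 3398×0 = 0; K_B = 96735.6179 − 3398×(1.965 + 33.4473) = −23595.3775.
Balance: K_A − x×(3398 − 2730) = K_B, so x = (K_A − K_B)/(3398 − 2730) = 23595.4/668 = 35.3 km.

35.3 km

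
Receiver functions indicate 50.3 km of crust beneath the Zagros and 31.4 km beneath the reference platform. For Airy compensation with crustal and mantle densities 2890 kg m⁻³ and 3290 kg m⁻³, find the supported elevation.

2.3 km

Excess crust Δ = 50.3 km − 31.4 km = 18.9 km, split between elevation h and root r with h + r = Δ.
Airy balance ρ_c h = (ρ_m − ρ_c) r gives r = h ρ_c/(ρ_m − ρ_c), so h (1 + ρ_c/(ρ_m − ρ_c)) = Δ, i.e. h = Δ (ρ_m − ρ_c)/ρ_m.
h = 18.9 km × 400/3290 = 2.3 km.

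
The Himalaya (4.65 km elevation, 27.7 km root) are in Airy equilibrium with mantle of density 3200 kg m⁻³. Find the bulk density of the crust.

2740 kg m⁻³

ρ_c h = (ρ_m − ρ_c) r → ρ_c (h + r) = ρ_m r → ρ_c = ρ_m r / (h + r).
ρ_c = 3200 × 27.7 km / (4.65 km + 27.7 km) = 2740 kg m⁻³.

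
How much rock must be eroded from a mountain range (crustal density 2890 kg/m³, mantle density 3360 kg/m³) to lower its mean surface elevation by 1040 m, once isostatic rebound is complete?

Net drop Δ = e − u = e − e ρ_c/ρ_m = e (ρ_m − ρ_c)/ρ_m.
e = Δ ρ_m/(ρ_m − ρ_c) = 1040 m × 3360/470 = 7430 m.

7430 m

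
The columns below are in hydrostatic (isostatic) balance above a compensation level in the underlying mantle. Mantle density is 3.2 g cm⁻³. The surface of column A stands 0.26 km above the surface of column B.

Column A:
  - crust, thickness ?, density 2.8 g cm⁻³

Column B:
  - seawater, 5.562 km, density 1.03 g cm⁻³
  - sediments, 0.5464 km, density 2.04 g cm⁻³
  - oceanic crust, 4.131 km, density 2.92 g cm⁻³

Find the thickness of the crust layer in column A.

Take the compensation level at the base of the deeper column (depth z_c below the surface of column A) and equate Σ ρ_i t_i down to z_c; mantle fills any gap and the z_c terms cancel.
Column A: x×2.8 + (z_c − 0 − x)×3.2
Column B: 0.26×0 + 5.562×1.03 + 0.5464×2.04 + 4.131×2.92 + (z_c − 0.26 − 10.2394)×3.2
The z_c×3.2 term appears on both sides and cancels. Collect the known terms of each column as K = Σ(ρt)_known − 3.2 × (depth of known layers): K_A = 0 − 3.2×0 = 0; K_B = 18.906036 − 3.2×(0.26 + 10.2394) = −14.692044.
Balance: K_A − x×(3.2 − 2.8) = K_B, so x = (K_A − K_B)/(3.2 − 2.8) = 14.692/0.4 = 36.7 km.

36.7 km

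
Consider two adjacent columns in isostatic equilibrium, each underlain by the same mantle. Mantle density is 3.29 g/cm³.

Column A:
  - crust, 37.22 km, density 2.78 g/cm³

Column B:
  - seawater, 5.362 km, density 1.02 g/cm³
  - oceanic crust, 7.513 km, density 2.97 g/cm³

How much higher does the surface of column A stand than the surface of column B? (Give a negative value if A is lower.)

1.34 km

For any compensation level in the mantle, the mantle terms cancel and isostasy reduces to e = (Σt_A − Σt_B) − (Σ(ρt)_A − Σ(ρt)_B) / ρ_m.
Σt_A = 37.22 km; Σt_B = 12.875 km; Σ(ρt)_A = 103.4716; Σ(ρt)_B = 27.78285 (in km·g/cm³).
e = (37.22 − 12.875) − (103.4716 − 27.78285) / 3.29 = 1.34 km.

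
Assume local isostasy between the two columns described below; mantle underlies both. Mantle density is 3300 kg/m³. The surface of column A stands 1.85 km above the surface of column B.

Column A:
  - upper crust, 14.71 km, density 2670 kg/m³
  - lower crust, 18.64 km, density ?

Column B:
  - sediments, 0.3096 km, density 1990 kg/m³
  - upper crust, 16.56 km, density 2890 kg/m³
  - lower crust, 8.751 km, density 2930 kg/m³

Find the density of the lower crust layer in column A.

2910 kg/m³

Take the compensation level at the base of the deeper column (depth z_c below the surface of column A) and equate Σ ρ_i t_i down to z_c; mantle fills any gap and the z_c terms cancel.
Column A: 14.71×2670 + 18.64×ρ + (z_c − 33.35)×3300
Column B: 1.85×0 + 0.3096×1990 + 16.56×2890 + 8.751×2930 + (z_c − 1.85 − 25.6206)×3300
The z_c×3300 term appears on both sides and cancels. Collect the known terms of each column as K = Σ(ρt)_known − 3300 × (depth of known layers): K_A = 39275.7 − 3300×33.35 = −70779.3; K_B = 74114.934 − 3300×(1.85 + 25.6206) = −16538.046.
Balance: K_A + 18.64×ρ = K_B, so ρ = (K_B − K_A)/18.64 = 54241.3/18.64 = 2910 kg/m³.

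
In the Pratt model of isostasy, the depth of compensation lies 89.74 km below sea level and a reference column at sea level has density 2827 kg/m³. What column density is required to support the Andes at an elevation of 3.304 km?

2730 kg/m³

Pratt balance: ρ_ref D = ρ (D + h).
ρ = ρ_ref D/(D + h) = 2827 × 89.74 km/(89.74 km + 3.304 km) = 2730 kg/m³.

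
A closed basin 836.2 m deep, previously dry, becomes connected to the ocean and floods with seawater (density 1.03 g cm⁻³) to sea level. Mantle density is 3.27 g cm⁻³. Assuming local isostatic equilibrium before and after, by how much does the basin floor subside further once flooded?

385 m

After flooding the water column is d + s deep. Its weight must equal the weight of mantle displaced by the extra subsidence s: (d + s) ρ_w = s ρ_m.
s = d ρ_w / (ρ_m − ρ_w) = 836.2 m × 1.03/(3.27 − 1.03) = 385 m.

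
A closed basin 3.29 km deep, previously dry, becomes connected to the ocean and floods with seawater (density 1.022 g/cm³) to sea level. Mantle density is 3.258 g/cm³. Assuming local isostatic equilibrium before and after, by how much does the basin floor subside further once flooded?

1.5 km

After flooding the water column is d + s deep. Its weight must equal the weight of mantle displaced by the extra subsidence s: (d + s) ρ_w = s ρ_m.
s = d ρ_w / (ρ_m − ρ_w) = 3.29 km × 1.022/(3.258 − 1.022) = 1.5 km.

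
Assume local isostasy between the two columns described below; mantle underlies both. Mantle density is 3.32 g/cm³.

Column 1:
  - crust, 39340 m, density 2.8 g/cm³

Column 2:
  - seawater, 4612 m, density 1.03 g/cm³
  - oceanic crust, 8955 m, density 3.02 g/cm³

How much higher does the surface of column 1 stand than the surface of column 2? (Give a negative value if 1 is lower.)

2170 m

For any compensation level in the mantle, the mantle terms cancel and isostasy reduces to e = (Σt_1 − Σt_2) − (Σ(ρt)_1 − Σ(ρt)_2) / ρ_m.
Σt_1 = 39340 m; Σt_2 = 13567 m; Σ(ρt)_1 = 110152; Σ(ρt)_2 = 31794.46 (in m·g/cm³).
e = (39340 − 13567) − (110152 − 31794.46) / 3.32 = 2170 m.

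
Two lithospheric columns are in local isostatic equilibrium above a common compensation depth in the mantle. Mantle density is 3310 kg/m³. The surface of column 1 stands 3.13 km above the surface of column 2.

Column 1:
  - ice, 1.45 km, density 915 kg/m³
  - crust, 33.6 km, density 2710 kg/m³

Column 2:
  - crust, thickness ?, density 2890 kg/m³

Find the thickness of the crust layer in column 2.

31.6 km

Take the compensation level at the base of the deeper column (depth z_c below the surface of column 1) and equate Σ ρ_i t_i down to z_c; mantle fills any gap and the z_c terms cancel.
Column 1: 1.45×915 + 33.6×2710 + (z_c − 35.05)×3310
Column 2: 3.13×0 + x×2890 + (z_c − 3.13 − 0 − x)×3310
The z_c×3310 term appears on both sides and cancels. Collect the known terms of each column as K = Σ(ρt)_known − 3310 × (depth of known layers): K_1 = 92382.75 − 3310×35.05 = −23632.75; K_2 = 0 − 3310×(3.13 + 0) = −10360.3.
Balance: K_1 = K_2 − x×(3310 − 2890), so x = (K_2 − K_1)/(3310 − 2890) = 13272.5/420 = 31.6 km.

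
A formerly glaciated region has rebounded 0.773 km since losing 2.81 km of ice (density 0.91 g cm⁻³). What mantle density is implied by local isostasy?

3.31 g cm⁻³

ρ_m = ρ_ice t / u = 0.91 × 2.81 km/0.773 km = 3.31 g cm⁻³.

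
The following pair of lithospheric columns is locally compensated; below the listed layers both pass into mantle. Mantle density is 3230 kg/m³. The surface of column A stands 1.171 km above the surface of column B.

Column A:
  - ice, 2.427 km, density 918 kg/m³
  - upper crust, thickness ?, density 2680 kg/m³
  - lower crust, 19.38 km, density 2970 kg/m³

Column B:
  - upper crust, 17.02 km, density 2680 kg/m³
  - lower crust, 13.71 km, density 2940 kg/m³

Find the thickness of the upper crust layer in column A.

11.8 km

Take the compensation level at the base of the deeper column (depth z_c below the surface of column A) and equate Σ ρ_i t_i down to z_c; mantle fills any gap and the z_c terms cancel.
Column A: 2.427×918 + x×2680 + 19.38×2970 + (z_c − 21.807 − x)×3230
Column B: 1.171×0 + 17.02×2680 + 13.71×2940 + (z_c − 1.171 − 30.73)×3230
The z_c×3230 term appears on both sides and cancels. Collect the known terms of each column as K = Σ(ρt)_known − 3230 × (depth of known layers): K_A = 59786.586 − 3230×21.807 = −10650.024; K_B = 85921 − 3230×(1.171 + 30.73) = −17119.23.
Balance: K_A − x×(3230 − 2680) = K_B, so x = (K_A − K_B)/(3230 − 2680) = 6469.21/550 = 11.8 km.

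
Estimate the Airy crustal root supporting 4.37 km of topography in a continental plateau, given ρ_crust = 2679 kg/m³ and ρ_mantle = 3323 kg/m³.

18.2 km

Equating mass per unit area of the two columns: the weight of the topography is balanced by the buoyancy of the root, ρ_c h = (ρ_m − ρ_c) r.
r = h · ρ_c / (ρ_m − ρ_c) = 4.37 km × 2679 / (3323 − 2679) = 18.2 km.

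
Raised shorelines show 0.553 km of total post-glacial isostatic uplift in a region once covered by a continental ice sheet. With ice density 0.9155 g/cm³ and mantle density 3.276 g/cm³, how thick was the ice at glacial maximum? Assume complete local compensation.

1.98 km

u = t ρ_ice/ρ_m → t = u ρ_m/ρ_ice = 0.553 km × 3.276/0.9155 = 1.98 km.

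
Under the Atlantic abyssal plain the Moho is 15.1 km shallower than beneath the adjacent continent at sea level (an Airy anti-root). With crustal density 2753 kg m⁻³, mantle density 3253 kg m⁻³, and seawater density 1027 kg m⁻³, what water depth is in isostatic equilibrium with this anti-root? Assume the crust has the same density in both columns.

4.37 km

Replacing a thickness d of crust by seawater at the top must be balanced by replacing crust with mantle at the base: d (ρ_c − ρ_w) = a (ρ_m − ρ_c).
d = a (ρ_m − ρ_c)/(ρ_c − ρ_w) = 15.1 km × 500/1726 = 4.37 km.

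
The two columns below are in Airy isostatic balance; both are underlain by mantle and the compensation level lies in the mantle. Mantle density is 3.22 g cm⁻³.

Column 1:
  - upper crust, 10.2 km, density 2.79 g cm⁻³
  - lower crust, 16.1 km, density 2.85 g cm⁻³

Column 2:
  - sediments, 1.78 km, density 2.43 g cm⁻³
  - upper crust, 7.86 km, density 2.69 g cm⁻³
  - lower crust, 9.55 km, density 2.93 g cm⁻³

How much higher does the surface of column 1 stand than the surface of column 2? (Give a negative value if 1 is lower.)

0.622 km

For any compensation level in the mantle, the mantle terms cancel and isostasy reduces to e = (Σt_1 − Σt_2) − (Σ(ρt)_1 − Σ(ρt)_2) / ρ_m.
Σt_1 = 26.3 km; Σt_2 = 19.19 km; Σ(ρt)_1 = 74.343; Σ(ρt)_2 = 53.4503 (in km·g cm⁻³).
e = (26.3 − 19.19) − (74.343 − 53.4503) / 3.22 = 0.622 km.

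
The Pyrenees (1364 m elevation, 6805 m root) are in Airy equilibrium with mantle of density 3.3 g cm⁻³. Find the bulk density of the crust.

ρ_c h = (ρ_m − ρ_c) r → ρ_c (h + r) = ρ_m r → ρ_c = ρ_m r / (h + r).
ρ_c = 3.3 × 6805 m / (1364 m + 6805 m) = 2.75 g cm⁻³.

2.75 g cm⁻³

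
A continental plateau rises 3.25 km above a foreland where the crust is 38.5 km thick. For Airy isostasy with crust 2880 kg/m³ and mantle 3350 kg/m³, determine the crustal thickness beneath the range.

Root depth r = h ρ_c / (ρ_m − ρ_c) = 3.25 km × 2880 / 470 = 19.91 km.
Total thickness = T + h + r = 38.5 km + 3.25 km + 19.91 km = 61.7 km.

61.7 km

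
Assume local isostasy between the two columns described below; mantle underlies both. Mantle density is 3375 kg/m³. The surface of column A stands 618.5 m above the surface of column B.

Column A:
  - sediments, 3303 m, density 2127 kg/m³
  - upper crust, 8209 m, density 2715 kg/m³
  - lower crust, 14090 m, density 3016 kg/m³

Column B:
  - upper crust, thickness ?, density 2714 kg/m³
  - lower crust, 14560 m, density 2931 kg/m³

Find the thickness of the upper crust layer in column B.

Take the compensation level at the base of the deeper column (depth z_c below the surface of column A) and equate Σ ρ_i t_i down to z_c; mantle fills any gap and the z_c terms cancel.
Column A: 3303×2127 + 8209×2715 + 14090×3016 + (z_c − 25602)×3375
Column B: 618.5×0 + x×2714 + 14560×2931 + (z_c − 618.5 − 14560 − x)×3375
The z_c×3375 term appears on both sides and cancels. Collect the known terms of each column as K = Σ(ρt)_known − 3375 × (depth of known layers): K_A = 71808356 − 3375×25602 = −14598394; K_B = 42675360 − 3375×(618.5 + 14560) = −8552077.5.
Balance: K_A = K_B − x×(3375 − 2714), so x = (K_B − K_A)/(3375 − 2714) = 6046320/661 = 9150 m.

9150 m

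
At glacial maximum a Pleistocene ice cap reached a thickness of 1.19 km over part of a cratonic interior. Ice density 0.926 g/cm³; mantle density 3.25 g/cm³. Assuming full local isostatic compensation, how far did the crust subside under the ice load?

For local isostatic compensation: the ice load ρ_ice t is balanced by mantle displaced below, ρ_m s.
s = t ρ_ice / ρ_m = 1.19 km × 0.926/3.25 = 0.339 km.

0.339 km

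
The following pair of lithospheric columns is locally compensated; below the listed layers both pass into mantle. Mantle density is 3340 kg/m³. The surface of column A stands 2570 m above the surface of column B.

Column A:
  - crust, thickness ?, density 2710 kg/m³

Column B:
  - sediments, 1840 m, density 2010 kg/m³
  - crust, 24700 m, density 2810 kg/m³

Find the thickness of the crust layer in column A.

Take the compensation level at the base of the deeper column (depth z_c below the surface of column A) and equate Σ ρ_i t_i down to z_c; mantle fills any gap and the z_c terms cancel.
Column A: x×2710 + (z_c − 0 − x)×3340
Column B: 2570×0 + 1840×2010 + 24700×2810 + (z_c − 2570 − 26540)×3340
The z_c×3340 term appears on both sides and cancels. Collect the known terms of each column as K = Σ(ρt)_known − 3340 × (depth of known layers): K_A = 0 − 3340×0 = 0; K_B = 73105400 − 3340×(2570 + 26540) = −24122000.
Balance: K_A − x×(3340 − 2710) = K_B, so x = (K_A − K_B)/(3340 − 2710) = 24122000/630 = 38300 m.

38300 m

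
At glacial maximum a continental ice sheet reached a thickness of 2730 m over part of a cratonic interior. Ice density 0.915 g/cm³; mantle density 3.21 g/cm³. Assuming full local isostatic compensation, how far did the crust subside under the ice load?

Equating mass per unit area of the two columns: the ice load ρ_ice t is balanced by mantle displaced below, ρ_m s.
s = t ρ_ice / ρ_m = 2730 m × 0.915/3.21 = 778 m.

778 m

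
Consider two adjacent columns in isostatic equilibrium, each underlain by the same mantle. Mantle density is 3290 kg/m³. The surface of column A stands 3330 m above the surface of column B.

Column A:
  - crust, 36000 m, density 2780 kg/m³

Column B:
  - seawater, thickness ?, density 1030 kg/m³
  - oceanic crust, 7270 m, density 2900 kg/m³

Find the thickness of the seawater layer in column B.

2020 m

Take the compensation level at the base of the deeper column (depth z_c below the surface of column A) and equate Σ ρ_i t_i down to z_c; mantle fills any gap and the z_c terms cancel.
Column A: 36000×2780 + (z_c − 36000)×3290
Column B: 3330×0 + x×1030 + 7270×2900 + (z_c − 3330 − 7270 − x)×3290
The z_c×3290 term appears on both sides and cancels. Collect the known terms of each column as K = Σ(ρt)_known − 3290 × (depth of known layers): K_A = 100080000 − 3290×36000 = −18360000; K_B = 21083000 − 3290×(3330 + 7270) = −13791000.
Balance: K_A = K_B − x×(3290 − 1030), so x = (K_B − K_A)/(3290 − 1030) = 4569000/2260 = 2020 m.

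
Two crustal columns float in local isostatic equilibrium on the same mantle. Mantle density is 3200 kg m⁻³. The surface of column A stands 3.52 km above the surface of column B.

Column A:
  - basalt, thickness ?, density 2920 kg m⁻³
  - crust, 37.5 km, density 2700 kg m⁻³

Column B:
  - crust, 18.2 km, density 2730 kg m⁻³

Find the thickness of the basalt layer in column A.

3.81 km

Take the compensation level at the base of the deeper column (depth z_c below the surface of column A) and equate Σ ρ_i t_i down to z_c; mantle fills any gap and the z_c terms cancel.
Column A: x×2920 + 37.5×2700 + (z_c − 37.5 − x)×3200
Column B: 3.52×0 + 18.2×2730 + (z_c − 3.52 − 18.2)×3200
The z_c×3200 term appears on both sides and cancels. Collect the known terms of each column as K = Σ(ρt)_known − 3200 × (depth of known layers): K_A = 101250 − 3200×37.5 = −18750; K_B = 49686 − 3200×(3.52 + 18.2) = −19818.
Balance: K_A − x×(3200 − 2920) = K_B, so x = (K_A − K_B)/(3200 − 2920) = 1068/280 = 3.81 km.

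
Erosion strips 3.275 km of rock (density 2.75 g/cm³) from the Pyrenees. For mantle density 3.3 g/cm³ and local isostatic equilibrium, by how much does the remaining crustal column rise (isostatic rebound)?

Unloading: uplift u = e ρ_c/ρ_m = 3.275 km × 2.75/3.3 = 2.73 km.

2.73 km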